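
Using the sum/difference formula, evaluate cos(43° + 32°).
cos(43° + 32°) = cos 43° cos 32° - sin 43° sin 32° = (√6-√2)/4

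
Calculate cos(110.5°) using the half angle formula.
cos(110.5°) = -√((1 + cos 221°)/2) = -0.3502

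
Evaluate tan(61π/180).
tan(61π/180) = 1.804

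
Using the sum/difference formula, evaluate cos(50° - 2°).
cos(50° - 2°) = cos 50° cos 2° + sin 50° sin 2° = 0.6691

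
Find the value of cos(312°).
cos(312°) = 0.6691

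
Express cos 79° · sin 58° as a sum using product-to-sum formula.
cos 79° sin 58° = (1/2)[sin(79°+58°) - sin(79°-58°)]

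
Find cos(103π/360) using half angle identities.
cos(103π/360) = √((1 + cos 103π/180)/2) = 0.6225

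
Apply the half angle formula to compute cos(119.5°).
cos(119.5°) = -√((1 + cos 239°)/2) = -0.4924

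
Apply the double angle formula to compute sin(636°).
sin(636°) = 2 sin 318° cos 318° = -0.9945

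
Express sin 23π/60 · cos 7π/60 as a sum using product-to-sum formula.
sin 23π/60 cos 7π/60 = (1/2)[sin(23π/60+7π/60) + sin(23π/60-7π/60)]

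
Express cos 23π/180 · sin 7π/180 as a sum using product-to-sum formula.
cos 23π/180 sin 7π/180 = (1/2)[sin(23π/180+7π/180) - sin(23π/180-7π/180)]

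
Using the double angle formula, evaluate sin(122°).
sin(122°) = 2 sin 61° cos 61° = 0.848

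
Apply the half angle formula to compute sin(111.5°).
sin(111.5°) = √((1 - cos 223°)/2) = 0.9304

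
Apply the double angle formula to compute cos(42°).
cos(42°) = 2cos²21° - 1 = 0.7431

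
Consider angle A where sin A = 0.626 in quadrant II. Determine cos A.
cos A = ±√(1 - sin²A) = -0.7798 (negative in QII)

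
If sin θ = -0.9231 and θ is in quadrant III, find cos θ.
cos θ = -0.3846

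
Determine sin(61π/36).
sin(61π/36) = -0.8192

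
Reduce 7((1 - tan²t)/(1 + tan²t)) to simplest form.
7((1 - tan²t)/(1 + tan²t)) = 7(cos(2t)) (using Double angle)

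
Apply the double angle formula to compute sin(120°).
sin(120°) = 2 sin 60° cos 60° = √3/2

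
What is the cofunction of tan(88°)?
tan(88°) = cot(90° - 88°) = cot(2°)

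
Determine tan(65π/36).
tan(65π/36) = -0.7002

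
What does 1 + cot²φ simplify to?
1 + cot²φ = csc²φ (using Pythagorean identity)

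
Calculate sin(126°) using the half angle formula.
sin(126°) = √((1 - cos 252°)/2) = 0.809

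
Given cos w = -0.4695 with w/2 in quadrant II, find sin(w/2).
sin(w/2) = ±√((1 - cos w)/2); positive since w/2 ∈ QII, so sin(w/2) = 0.8572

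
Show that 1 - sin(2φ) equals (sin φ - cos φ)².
RHS = sin²φ - 2 sin φ cos φ + cos²φ = (sin²φ + cos²φ) - 2 sin φ cos φ = 1 - sin(2φ) = LHS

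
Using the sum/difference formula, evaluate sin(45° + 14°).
sin(45° + 14°) = sin 45° cos 14° + cos 45° sin 14° = 0.8572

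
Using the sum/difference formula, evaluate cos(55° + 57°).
cos(55° + 57°) = cos 55° cos 57° - sin 55° sin 57° = -0.3746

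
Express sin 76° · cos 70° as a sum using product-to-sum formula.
sin 76° cos 70° = (1/2)[sin(76°+70°) + sin(76°-70°)]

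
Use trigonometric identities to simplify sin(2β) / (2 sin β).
sin(2β) / (2 sin β) = cos β (using Double angle)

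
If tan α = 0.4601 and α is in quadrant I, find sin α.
sin α = 0.418 (using tan²α + 1 = sec²α)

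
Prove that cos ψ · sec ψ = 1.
LHS = cos ψ · (1/cos ψ) = 1 = RHS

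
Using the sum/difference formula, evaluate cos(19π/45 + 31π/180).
cos(19π/45 + 31π/180) = cos 19π/45 cos 31π/180 - sin 19π/45 sin 31π/180 = -0.2924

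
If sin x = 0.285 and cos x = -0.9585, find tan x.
tan x = sin x / cos x = -0.2973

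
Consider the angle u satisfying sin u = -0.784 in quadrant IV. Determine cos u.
cos u = √(1 - sin²u) = 0.6208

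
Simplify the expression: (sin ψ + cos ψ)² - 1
(sin ψ + cos ψ)² - 1 = sin(2ψ) (using Pythagorean + double angle)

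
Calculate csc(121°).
csc(121°) = 1.167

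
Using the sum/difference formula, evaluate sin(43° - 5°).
sin(43° - 5°) = sin 43° cos 5° - cos 43° sin 5° = 0.6157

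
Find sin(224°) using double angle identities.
sin(224°) = 2 sin 112° cos 112° = -0.6947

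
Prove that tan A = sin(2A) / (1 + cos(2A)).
RHS = 2 sin A cos A / (2cos²A) = sin A/cos A = tan A = LHS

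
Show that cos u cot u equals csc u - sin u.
RHS = 1/sin u - sin u = (1 - sin²u)/sin u = cos²u/sin u = cos u · (cos u/sin u) = cos u cot u = LHS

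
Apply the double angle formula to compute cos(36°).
cos(36°) = cos²18° - sin²18° = 0.809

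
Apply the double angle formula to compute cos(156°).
cos(156°) = cos²78° - sin²78° = -0.9135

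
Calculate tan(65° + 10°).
tan(65° + 10°) = (tan 65° + tan 10°)/(1 - tan 65° tan 10°) = 2+√3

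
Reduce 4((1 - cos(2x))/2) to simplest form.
4((1 - cos(2x))/2) = 4(sin²x) (using Power reduction)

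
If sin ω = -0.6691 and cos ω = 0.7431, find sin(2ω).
sin(2ω) = 2 sin ω cos ω = -0.9944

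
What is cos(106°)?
cos(106°) = -0.2756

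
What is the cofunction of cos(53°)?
cos(53°) = sin(90° - 53°) = sin(37°)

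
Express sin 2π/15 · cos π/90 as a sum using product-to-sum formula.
sin 2π/15 cos π/90 = (1/2)[sin(2π/15+π/90) + sin(2π/15-π/90)]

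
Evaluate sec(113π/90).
sec(113π/90) = -1.44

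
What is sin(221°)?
sin(221°) = -0.6561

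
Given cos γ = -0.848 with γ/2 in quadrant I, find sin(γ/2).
sin(γ/2) = ±√((1 - cos γ)/2); positive since γ/2 ∈ QI, so sin(γ/2) = 0.9612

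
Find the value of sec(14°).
sec(14°) = 1.031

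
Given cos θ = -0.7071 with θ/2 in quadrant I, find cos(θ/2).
cos(θ/2) = ±√((1 + cos θ)/2); positive since θ/2 ∈ QI, so cos(θ/2) = 0.3827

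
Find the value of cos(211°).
cos(211°) = -0.8572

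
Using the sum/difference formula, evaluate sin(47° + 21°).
sin(47° + 21°) = sin 47° cos 21° + cos 47° sin 21° = 0.9272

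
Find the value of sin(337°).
sin(337°) = -0.3907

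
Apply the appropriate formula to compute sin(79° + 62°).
sin(79° + 62°) = sin 79° cos 62° + cos 79° sin 62° = 0.6293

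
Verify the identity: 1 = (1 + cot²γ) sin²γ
RHS = csc²γ · sin²γ = (1/sin²γ) · sin²γ = 1 = LHS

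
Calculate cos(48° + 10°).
cos(48° + 10°) = cos 48° cos 10° - sin 48° sin 10° = 0.5299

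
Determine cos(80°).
cos(80°) = 0.1736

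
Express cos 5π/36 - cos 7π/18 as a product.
cos 5π/36 - cos 7π/18 = -2 sin(19π/72) sin(-π/8)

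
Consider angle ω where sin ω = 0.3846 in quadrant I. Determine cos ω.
cos ω = √(1 - sin²ω) = 0.9231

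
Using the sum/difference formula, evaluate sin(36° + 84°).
sin(36° + 84°) = sin 36° cos 84° + cos 36° sin 84° = √3/2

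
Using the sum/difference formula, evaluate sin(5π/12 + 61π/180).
sin(5π/12 + 61π/180) = sin 5π/12 cos 61π/180 + cos 5π/12 sin 61π/180 = 0.6947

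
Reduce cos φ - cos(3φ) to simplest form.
cos φ - cos(3φ) = 2 sin(2φ) sin φ (using Sum-to-product)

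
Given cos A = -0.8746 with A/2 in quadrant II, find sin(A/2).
sin(A/2) = ±√((1 - cos A)/2); positive since A/2 ∈ QII, so sin(A/2) = 0.9681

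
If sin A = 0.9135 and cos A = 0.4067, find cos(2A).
cos(2A) = cos²A - sin²A = -0.6691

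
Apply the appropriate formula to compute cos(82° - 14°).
cos(82° - 14°) = cos 82° cos 14° + sin 82° sin 14° = 0.3746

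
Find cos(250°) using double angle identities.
cos(250°) = cos²125° - sin²125° = -0.342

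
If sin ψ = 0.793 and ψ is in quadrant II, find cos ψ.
cos ψ = -0.6092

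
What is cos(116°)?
cos(116°) = -0.4384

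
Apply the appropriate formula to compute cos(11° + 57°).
cos(11° + 57°) = cos 11° cos 57° - sin 11° sin 57° = 0.3746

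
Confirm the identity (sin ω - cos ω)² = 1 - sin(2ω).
LHS = sin²ω - 2 sin ω cos ω + cos²ω = (sin²ω + cos²ω) - 2 sin ω cos ω = 1 - sin(2ω) = RHS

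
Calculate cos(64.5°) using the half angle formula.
cos(64.5°) = √((1 + cos 129°)/2) = 0.4305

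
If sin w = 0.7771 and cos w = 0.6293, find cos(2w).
cos(2w) = cos²w - sin²w = -0.2079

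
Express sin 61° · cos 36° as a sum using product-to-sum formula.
sin 61° cos 36° = (1/2)[sin(61°+36°) + sin(61°-36°)]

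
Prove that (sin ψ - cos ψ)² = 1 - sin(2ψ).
LHS = sin²ψ - 2 sin ψ cos ψ + cos²ψ = (sin²ψ + cos²ψ) - 2 sin ψ cos ψ = 1 - sin(2ψ) = RHS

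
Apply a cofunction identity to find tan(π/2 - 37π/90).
tan(π/2 - 37π/90) = cot(37π/90) = 0.2867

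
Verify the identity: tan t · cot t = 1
LHS = (sin t/cos t) · (cos t/sin t) = 1 = RHS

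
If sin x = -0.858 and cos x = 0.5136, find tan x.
tan x = sin x / cos x = -1.671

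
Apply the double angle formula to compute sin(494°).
sin(494°) = 2 sin 247° cos 247° = 0.7193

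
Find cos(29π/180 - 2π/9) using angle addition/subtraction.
cos(29π/180 - 2π/9) = cos 29π/180 cos 2π/9 + sin 29π/180 sin 2π/9 = 0.9816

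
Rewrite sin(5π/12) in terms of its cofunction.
sin(5π/12) = cos(π/2 - 5π/12) = cos(π/12)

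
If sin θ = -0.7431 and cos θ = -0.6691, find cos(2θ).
cos(2θ) = cos²θ - sin²θ = -0.1045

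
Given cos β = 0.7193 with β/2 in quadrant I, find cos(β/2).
cos(β/2) = ±√((1 + cos β)/2); positive since β/2 ∈ QI, so cos(β/2) = 0.9272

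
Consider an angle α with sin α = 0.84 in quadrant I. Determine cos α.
cos α = √(1 - sin²α) = 0.5426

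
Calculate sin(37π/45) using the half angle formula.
sin(37π/45) = √((1 - cos 74π/45)/2) = 0.5299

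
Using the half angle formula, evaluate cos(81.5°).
cos(81.5°) = √((1 + cos 163°)/2) = 0.1478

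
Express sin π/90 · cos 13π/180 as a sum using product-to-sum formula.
sin π/90 cos 13π/180 = (1/2)[sin(π/90+13π/180) + sin(π/90-13π/180)]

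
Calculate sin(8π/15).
sin(8π/15) = 0.9945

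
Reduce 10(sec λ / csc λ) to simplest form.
10(sec λ / csc λ) = 10(tan λ) (using Reciprocal identities)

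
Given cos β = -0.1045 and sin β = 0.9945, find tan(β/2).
tan(β/2) = sin β / (1 + cos β) = 1.111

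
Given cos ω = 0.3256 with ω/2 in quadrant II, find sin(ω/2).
sin(ω/2) = ±√((1 - cos ω)/2); positive since ω/2 ∈ QII, so sin(ω/2) = 0.5807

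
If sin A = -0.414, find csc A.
csc A = 1/sin A = -2.415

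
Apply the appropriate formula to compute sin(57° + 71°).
sin(57° + 71°) = sin 57° cos 71° + cos 57° sin 71° = 0.788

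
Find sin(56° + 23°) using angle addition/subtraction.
sin(56° + 23°) = sin 56° cos 23° + cos 56° sin 23° = 0.9816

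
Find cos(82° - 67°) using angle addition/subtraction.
cos(82° - 67°) = cos 82° cos 67° + sin 82° sin 67° = (√6+√2)/4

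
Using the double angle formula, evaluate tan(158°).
tan(158°) = 2 tan 79° / (1 - tan²79°) = -0.404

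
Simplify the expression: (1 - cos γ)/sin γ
(1 - cos γ)/sin γ = tan(γ/2) (using Half angle)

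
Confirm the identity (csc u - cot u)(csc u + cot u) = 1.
LHS = csc²u - cot²u = (1 + cot²u) - cot²u = 1 = RHS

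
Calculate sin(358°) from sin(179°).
sin(358°) = 2 sin 179° cos 179° = -0.0349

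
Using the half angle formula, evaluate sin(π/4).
sin(π/4) = √((1 - cos π/2)/2) = √2/2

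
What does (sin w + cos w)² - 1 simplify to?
(sin w + cos w)² - 1 = sin(2w) (using Pythagorean + double angle)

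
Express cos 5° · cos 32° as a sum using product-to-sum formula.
cos 5° cos 32° = (1/2)[cos(5°-32°) + cos(5°+32°)]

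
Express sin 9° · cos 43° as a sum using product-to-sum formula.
sin 9° cos 43° = (1/2)[sin(9°+43°) + sin(9°-43°)]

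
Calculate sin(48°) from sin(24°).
sin(48°) = 2 sin 24° cos 24° = 0.7431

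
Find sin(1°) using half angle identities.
sin(1°) = √((1 - cos 2°)/2) = 0.01745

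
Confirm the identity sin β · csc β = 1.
LHS = sin β · (1/sin β) = 1 = RHS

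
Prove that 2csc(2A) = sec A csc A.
LHS = 2/sin(2A) = 2/(2 sin A cos A) = 1/(sin A cos A) = (1/cos A)(1/sin A) = sec A csc A = RHS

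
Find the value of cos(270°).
cos(270°) = 0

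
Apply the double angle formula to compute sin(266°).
sin(266°) = 2 sin 133° cos 133° = -0.9976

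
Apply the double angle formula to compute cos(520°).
cos(520°) = cos²260° - sin²260° = -0.9397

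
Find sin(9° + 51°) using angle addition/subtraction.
sin(9° + 51°) = sin 9° cos 51° + cos 9° sin 51° = √3/2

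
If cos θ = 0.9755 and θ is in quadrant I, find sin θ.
sin θ = 0.22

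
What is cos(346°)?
cos(346°) = 0.9703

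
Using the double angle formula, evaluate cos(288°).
cos(288°) = 2cos²144° - 1 = 0.309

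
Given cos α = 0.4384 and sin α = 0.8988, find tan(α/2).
tan(α/2) = sin α / (1 + cos α) = 0.6249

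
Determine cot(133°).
cot(133°) = -0.9325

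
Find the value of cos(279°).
cos(279°) = 0.1564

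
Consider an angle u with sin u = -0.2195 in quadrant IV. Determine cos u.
cos u = √(1 - sin²u) = 0.9756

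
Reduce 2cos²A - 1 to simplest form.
2cos²A - 1 = cos(2A) (using Double angle)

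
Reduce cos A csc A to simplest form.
cos A csc A = cot A (using Reciprocal + quotient)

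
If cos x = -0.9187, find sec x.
sec x = 1/cos x = -1.088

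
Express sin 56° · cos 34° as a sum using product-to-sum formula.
sin 56° cos 34° = (1/2)[sin(56°+34°) + sin(56°-34°)]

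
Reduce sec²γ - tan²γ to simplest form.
sec²γ - tan²γ = 1 (using Pythagorean identity)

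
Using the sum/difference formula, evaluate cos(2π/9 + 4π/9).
cos(2π/9 + 4π/9) = cos 2π/9 cos 4π/9 - sin 2π/9 sin 4π/9 = -1/2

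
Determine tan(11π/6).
tan(11π/6) = -√3/3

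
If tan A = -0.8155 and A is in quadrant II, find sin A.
sin A = 0.632 (using tan²A + 1 = sec²A)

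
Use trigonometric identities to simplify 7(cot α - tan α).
7(cot α - tan α) = 7(2 cot(2α)) (using Double angle)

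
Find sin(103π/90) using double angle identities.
sin(103π/90) = 2 sin 103π/180 cos 103π/180 = -0.4384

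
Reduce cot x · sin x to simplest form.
cot x · sin x = cos x (using Quotient identity)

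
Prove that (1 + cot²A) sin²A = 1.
LHS = csc²A · sin²A = (1/sin²A) · sin²A = 1 = RHS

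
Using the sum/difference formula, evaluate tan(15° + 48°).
tan(15° + 48°) = (tan 15° + tan 48°)/(1 - tan 15° tan 48°) = 1.963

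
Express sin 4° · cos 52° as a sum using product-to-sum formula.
sin 4° cos 52° = (1/2)[sin(4°+52°) + sin(4°-52°)]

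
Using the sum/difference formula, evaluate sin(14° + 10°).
sin(14° + 10°) = sin 14° cos 10° + cos 14° sin 10° = 0.4067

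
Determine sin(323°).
sin(323°) = -0.6018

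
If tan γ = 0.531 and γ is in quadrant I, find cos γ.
cos γ = 0.8832 (using tan²γ + 1 = sec²γ)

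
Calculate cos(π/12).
cos(π/12) = (√6+√2)/4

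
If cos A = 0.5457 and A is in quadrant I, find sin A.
sin A = 0.838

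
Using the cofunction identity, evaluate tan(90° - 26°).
tan(90° - 26°) = cot(26°) = 2.05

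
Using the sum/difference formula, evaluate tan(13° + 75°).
tan(13° + 75°) = (tan 13° + tan 75°)/(1 - tan 13° tan 75°) = 28.64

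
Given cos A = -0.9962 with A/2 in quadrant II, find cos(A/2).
cos(A/2) = ±√((1 + cos A)/2); negative since A/2 ∈ QII, so cos(A/2) = -0.04359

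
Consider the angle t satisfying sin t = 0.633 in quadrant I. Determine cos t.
cos t = √(1 - sin²t) = 0.7742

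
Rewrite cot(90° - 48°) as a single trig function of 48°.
cot(90° - 48°) = tan(48°)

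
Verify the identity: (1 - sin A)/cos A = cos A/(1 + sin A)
LHS = (1 - sin A)(1 + sin A) / (cos A(1 + sin A)) = (1 - sin²A) / (cos A(1 + sin A)) = cos²A / (cos A(1 + sin A)) = cos A/(1 + sin A) = RHS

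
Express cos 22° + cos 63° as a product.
cos 22° + cos 63° = 2 cos(42.5°) cos(-20.5°)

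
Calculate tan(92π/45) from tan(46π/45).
tan(92π/45) = 2 tan 46π/45 / (1 - tan²46π/45) = 0.1405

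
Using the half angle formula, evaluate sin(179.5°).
sin(179.5°) = √((1 - cos 359°)/2) = 0.008727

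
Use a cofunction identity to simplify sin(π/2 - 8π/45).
sin(π/2 - 8π/45) = cos(8π/45)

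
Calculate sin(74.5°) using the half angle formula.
sin(74.5°) = √((1 - cos 149°)/2) = 0.9636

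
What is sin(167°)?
sin(167°) = 0.225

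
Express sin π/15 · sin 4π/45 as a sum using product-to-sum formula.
sin π/15 sin 4π/45 = (1/2)[cos(π/15-4π/45) - cos(π/15+4π/45)]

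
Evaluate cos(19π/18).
cos(19π/18) = -0.9848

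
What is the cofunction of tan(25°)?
tan(25°) = cot(90° - 25°) = cot(65°)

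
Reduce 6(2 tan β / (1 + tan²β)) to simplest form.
6(2 tan β / (1 + tan²β)) = 6(sin(2β)) (using Double angle)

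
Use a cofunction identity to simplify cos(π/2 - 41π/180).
cos(π/2 - 41π/180) = sin(41π/180)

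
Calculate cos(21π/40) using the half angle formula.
cos(21π/40) = -√((1 + cos 21π/20)/2) = -0.07846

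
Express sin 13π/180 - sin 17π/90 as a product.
sin 13π/180 - sin 17π/90 = 2 cos(47π/360) sin(-7π/120)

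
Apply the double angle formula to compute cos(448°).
cos(448°) = cos²224° - sin²224° = 0.0349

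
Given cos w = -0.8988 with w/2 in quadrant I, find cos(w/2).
cos(w/2) = ±√((1 + cos w)/2); positive since w/2 ∈ QI, so cos(w/2) = 0.2249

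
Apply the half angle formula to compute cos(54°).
cos(54°) = √((1 + cos 108°)/2) = 0.5878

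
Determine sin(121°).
sin(121°) = 0.8572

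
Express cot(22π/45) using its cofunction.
cot(22π/45) = tan(π/2 - 22π/45) = tan(π/90)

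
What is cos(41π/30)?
cos(41π/30) = -0.4067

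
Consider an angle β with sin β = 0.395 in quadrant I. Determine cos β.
cos β = √(1 - sin²β) = 0.9187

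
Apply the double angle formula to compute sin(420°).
sin(420°) = 2 sin 210° cos 210° = √3/2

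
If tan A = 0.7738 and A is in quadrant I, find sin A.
sin A = 0.612 (using tan²A + 1 = sec²A)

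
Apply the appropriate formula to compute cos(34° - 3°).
cos(34° - 3°) = cos 34° cos 3° + sin 34° sin 3° = 0.8572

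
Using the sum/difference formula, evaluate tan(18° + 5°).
tan(18° + 5°) = (tan 18° + tan 5°)/(1 - tan 18° tan 5°) = 0.4245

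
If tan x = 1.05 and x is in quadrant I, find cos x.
cos x = 0.6897 (using tan²x + 1 = sec²x)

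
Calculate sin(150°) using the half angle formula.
sin(150°) = √((1 - cos 300°)/2) = 1/2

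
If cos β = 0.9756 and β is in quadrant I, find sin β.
sin β = 0.2196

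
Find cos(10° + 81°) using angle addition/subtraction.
cos(10° + 81°) = cos 10° cos 81° - sin 10° sin 81° = -0.01745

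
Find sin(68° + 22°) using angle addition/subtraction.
sin(68° + 22°) = sin 68° cos 22° + cos 68° sin 22° = 1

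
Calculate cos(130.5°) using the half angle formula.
cos(130.5°) = -√((1 + cos 261°)/2) = -0.6494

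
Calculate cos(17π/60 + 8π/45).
cos(17π/60 + 8π/45) = cos 17π/60 cos 8π/45 - sin 17π/60 sin 8π/45 = 0.1219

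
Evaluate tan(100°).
tan(100°) = -5.671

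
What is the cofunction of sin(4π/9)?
sin(4π/9) = cos(π/2 - 4π/9) = cos(π/18)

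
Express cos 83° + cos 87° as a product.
cos 83° + cos 87° = 2 cos(85°) cos(-2°)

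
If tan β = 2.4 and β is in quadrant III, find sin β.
sin β = -0.9231 (using tan²β + 1 = sec²β)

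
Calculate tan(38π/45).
tan(38π/45) = -0.5317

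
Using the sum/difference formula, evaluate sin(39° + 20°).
sin(39° + 20°) = sin 39° cos 20° + cos 39° sin 20° = 0.8572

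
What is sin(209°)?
sin(209°) = -0.4848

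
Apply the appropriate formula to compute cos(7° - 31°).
cos(7° - 31°) = cos 7° cos 31° + sin 7° sin 31° = 0.9135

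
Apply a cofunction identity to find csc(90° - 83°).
csc(90° - 83°) = sec(83°) = 8.206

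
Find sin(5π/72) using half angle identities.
sin(5π/72) = √((1 - cos 5π/36)/2) = 0.2164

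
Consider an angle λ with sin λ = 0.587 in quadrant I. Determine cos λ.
cos λ = √(1 - sin²λ) = 0.8096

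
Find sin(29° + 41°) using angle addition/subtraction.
sin(29° + 41°) = sin 29° cos 41° + cos 29° sin 41° = 0.9397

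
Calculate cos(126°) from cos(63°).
cos(126°) = cos²63° - sin²63° = -0.5878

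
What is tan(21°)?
tan(21°) = 0.3839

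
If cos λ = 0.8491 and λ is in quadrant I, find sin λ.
sin λ = 0.5282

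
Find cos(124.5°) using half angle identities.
cos(124.5°) = -√((1 + cos 249°)/2) = -0.5664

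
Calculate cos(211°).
cos(211°) = -0.8572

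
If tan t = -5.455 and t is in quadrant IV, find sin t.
sin t = -0.9836 (using tan²t + 1 = sec²t)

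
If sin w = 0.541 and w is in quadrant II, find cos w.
cos w = -0.841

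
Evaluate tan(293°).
tan(293°) = -2.356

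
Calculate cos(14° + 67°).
cos(14° + 67°) = cos 14° cos 67° - sin 14° sin 67° = 0.1564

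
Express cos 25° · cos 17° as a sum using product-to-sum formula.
cos 25° cos 17° = (1/2)[cos(25°-17°) + cos(25°+17°)]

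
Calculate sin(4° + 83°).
sin(4° + 83°) = sin 4° cos 83° + cos 4° sin 83° = 0.9986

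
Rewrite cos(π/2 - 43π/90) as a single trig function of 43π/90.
cos(π/2 - 43π/90) = sin(43π/90)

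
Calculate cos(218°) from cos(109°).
cos(218°) = cos²109° - sin²109° = -0.788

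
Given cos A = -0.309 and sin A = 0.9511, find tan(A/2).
tan(A/2) = sin A / (1 + cos A) = 1.376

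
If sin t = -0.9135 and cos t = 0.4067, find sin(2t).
sin(2t) = 2 sin t cos t = -0.743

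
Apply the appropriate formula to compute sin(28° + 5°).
sin(28° + 5°) = sin 28° cos 5° + cos 28° sin 5° = 0.5446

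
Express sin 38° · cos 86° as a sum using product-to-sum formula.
sin 38° cos 86° = (1/2)[sin(38°+86°) + sin(38°-86°)]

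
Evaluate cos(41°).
cos(41°) = 0.7547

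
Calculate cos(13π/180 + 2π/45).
cos(13π/180 + 2π/45) = cos 13π/180 cos 2π/45 - sin 13π/180 sin 2π/45 = 0.9336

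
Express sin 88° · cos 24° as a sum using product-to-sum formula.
sin 88° cos 24° = (1/2)[sin(88°+24°) + sin(88°-24°)]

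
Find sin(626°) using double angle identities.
sin(626°) = 2 sin 313° cos 313° = -0.9976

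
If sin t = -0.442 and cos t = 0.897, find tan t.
tan t = sin t / cos t = -0.4928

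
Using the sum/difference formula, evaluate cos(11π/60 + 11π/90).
cos(11π/60 + 11π/90) = cos 11π/60 cos 11π/90 - sin 11π/60 sin 11π/90 = 0.5736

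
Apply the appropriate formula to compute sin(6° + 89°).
sin(6° + 89°) = sin 6° cos 89° + cos 6° sin 89° = 0.9962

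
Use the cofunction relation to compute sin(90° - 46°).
sin(90° - 46°) = cos(46°) = 0.6947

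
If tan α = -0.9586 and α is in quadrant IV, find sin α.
sin α = -0.692 (using tan²α + 1 = sec²α)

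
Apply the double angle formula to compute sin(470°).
sin(470°) = 2 sin 235° cos 235° = 0.9397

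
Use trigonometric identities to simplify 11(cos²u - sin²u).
11(cos²u - sin²u) = 11(cos(2u)) (using Double angle)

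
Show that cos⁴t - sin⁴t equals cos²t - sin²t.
LHS = (cos²t - sin²t)(cos²t + sin²t) = (cos²t - sin²t) · 1 = cos²t - sin²t = RHS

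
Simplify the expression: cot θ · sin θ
cot θ · sin θ = cos θ (using Quotient identity)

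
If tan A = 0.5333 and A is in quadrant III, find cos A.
cos A = -0.8824 (using tan²A + 1 = sec²A)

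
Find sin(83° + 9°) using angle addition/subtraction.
sin(83° + 9°) = sin 83° cos 9° + cos 83° sin 9° = 0.9994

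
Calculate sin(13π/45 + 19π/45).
sin(13π/45 + 19π/45) = sin 13π/45 cos 19π/45 + cos 13π/45 sin 19π/45 = 0.788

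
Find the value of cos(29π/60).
cos(29π/60) = 0.05234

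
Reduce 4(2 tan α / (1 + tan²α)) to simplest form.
4(2 tan α / (1 + tan²α)) = 4(sin(2α)) (using Double angle)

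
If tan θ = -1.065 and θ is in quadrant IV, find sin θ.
sin θ = -0.729 (using tan²θ + 1 = sec²θ)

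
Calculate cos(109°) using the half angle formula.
cos(109°) = -√((1 + cos 218°)/2) = -0.3256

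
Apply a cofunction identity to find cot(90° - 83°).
cot(90° - 83°) = tan(83°) = 8.144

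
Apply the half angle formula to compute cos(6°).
cos(6°) = √((1 + cos 12°)/2) = 0.9945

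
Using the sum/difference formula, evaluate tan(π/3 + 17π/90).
tan(π/3 + 17π/90) = (tan π/3 + tan 17π/90)/(1 - tan π/3 tan 17π/90) = -14.3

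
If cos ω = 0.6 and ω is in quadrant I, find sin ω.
sin ω = 0.8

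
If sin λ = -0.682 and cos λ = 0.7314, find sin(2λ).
sin(2λ) = 2 sin λ cos λ = -0.9976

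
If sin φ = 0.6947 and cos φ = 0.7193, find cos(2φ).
cos(2φ) = cos²φ - sin²φ = 0.03478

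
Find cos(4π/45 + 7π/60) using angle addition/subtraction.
cos(4π/45 + 7π/60) = cos 4π/45 cos 7π/60 - sin 4π/45 sin 7π/60 = 0.7986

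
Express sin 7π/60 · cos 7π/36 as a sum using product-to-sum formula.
sin 7π/60 cos 7π/36 = (1/2)[sin(7π/60+7π/36) + sin(7π/60-7π/36)]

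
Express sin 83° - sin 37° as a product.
sin 83° - sin 37° = 2 cos(60°) sin(23°)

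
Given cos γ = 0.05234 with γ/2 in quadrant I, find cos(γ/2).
cos(γ/2) = ±√((1 + cos γ)/2); positive since γ/2 ∈ QI, so cos(γ/2) = 0.7254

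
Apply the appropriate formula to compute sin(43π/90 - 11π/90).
sin(43π/90 - 11π/90) = sin 43π/90 cos 11π/90 - cos 43π/90 sin 11π/90 = 0.8988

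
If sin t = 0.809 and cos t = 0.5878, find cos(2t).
cos(2t) = cos²t - sin²t = -0.309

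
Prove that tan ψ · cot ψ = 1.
LHS = (sin ψ/cos ψ) · (cos ψ/sin ψ) = 1 = RHS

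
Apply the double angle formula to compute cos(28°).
cos(28°) = cos²14° - sin²14° = 0.8829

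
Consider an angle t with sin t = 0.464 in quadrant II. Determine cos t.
cos t = ±√(1 - sin²t) = -0.8858 (negative in QII)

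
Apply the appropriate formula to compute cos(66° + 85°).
cos(66° + 85°) = cos 66° cos 85° - sin 66° sin 85° = -0.8746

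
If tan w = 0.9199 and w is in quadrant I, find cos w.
cos w = 0.736 (using tan²w + 1 = sec²w)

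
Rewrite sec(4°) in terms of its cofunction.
sec(4°) = csc(90° - 4°) = csc(86°)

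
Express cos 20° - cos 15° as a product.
cos 20° - cos 15° = -2 sin(17.5°) sin(2.5°)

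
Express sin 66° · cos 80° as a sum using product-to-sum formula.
sin 66° cos 80° = (1/2)[sin(66°+80°) + sin(66°-80°)]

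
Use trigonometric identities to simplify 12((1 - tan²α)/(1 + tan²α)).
12((1 - tan²α)/(1 + tan²α)) = 12(cos(2α)) (using Double angle)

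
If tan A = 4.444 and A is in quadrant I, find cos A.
cos A = 0.2195 (using tan²A + 1 = sec²A)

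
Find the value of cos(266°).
cos(266°) = -0.06976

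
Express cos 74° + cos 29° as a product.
cos 74° + cos 29° = 2 cos(51.5°) cos(22.5°)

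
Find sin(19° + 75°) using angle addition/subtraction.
sin(19° + 75°) = sin 19° cos 75° + cos 19° sin 75° = 0.9976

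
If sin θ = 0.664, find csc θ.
csc θ = 1/sin θ = 1.506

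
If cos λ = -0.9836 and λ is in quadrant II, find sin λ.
sin λ = 0.1804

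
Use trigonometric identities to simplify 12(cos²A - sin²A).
12(cos²A - sin²A) = 12(cos(2A)) (using Double angle)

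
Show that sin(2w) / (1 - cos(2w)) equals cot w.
LHS = 2 sin w cos w / (2sin²w) = cos w/sin w = cot w = RHS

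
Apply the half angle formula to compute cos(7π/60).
cos(7π/60) = √((1 + cos 7π/30)/2) = 0.9336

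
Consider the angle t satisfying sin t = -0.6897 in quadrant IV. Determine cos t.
cos t = √(1 - sin²t) = 0.7241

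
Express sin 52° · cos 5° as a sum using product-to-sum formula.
sin 52° cos 5° = (1/2)[sin(52°+5°) + sin(52°-5°)]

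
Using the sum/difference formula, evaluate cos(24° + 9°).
cos(24° + 9°) = cos 24° cos 9° - sin 24° sin 9° = 0.8387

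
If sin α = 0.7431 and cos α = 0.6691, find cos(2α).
cos(2α) = cos²α - sin²α = -0.1045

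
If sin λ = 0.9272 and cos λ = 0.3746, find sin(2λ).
sin(2λ) = 2 sin λ cos λ = 0.6947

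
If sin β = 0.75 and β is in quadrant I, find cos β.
cos β = 0.6614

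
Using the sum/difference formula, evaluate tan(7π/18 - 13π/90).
tan(7π/18 - 13π/90) = (tan 7π/18 - tan 13π/90)/(1 + tan 7π/18 tan 13π/90) = 0.9657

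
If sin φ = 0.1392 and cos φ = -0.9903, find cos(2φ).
cos(2φ) = cos²φ - sin²φ = 0.9613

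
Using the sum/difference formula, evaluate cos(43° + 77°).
cos(43° + 77°) = cos 43° cos 77° - sin 43° sin 77° = -1/2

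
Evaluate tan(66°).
tan(66°) = 2.246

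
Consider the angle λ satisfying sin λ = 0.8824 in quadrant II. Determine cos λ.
cos λ = ±√(1 - sin²λ) = -0.4705 (negative in QII)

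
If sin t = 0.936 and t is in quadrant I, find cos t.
cos t = 0.352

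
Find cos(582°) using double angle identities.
cos(582°) = cos²291° - sin²291° = -0.7431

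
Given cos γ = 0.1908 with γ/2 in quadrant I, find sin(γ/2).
sin(γ/2) = ±√((1 - cos γ)/2); positive since γ/2 ∈ QI, so sin(γ/2) = 0.6361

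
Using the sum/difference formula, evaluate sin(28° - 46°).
sin(28° - 46°) = sin 28° cos 46° - cos 28° sin 46° = -0.309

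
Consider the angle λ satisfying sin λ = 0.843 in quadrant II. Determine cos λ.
cos λ = ±√(1 - sin²λ) = -0.5379 (negative in QII)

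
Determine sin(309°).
sin(309°) = -0.7771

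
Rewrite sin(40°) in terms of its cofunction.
sin(40°) = cos(90° - 40°) = cos(50°)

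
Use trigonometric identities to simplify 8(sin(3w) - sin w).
8(sin(3w) - sin w) = 8(2 cos(2w) sin w) (using Sum-to-product)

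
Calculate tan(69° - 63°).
tan(69° - 63°) = (tan 69° - tan 63°)/(1 + tan 69° tan 63°) = 0.1051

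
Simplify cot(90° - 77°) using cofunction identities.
cot(90° - 77°) = tan(77°)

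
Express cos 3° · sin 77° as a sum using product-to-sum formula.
cos 3° sin 77° = (1/2)[sin(3°+77°) - sin(3°-77°)]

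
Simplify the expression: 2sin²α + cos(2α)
2sin²α + cos(2α) = 1 (using Double angle)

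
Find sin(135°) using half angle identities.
sin(135°) = √((1 - cos 270°)/2) = √2/2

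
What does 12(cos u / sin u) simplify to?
12(cos u / sin u) = 12(cot u) (using Quotient identity)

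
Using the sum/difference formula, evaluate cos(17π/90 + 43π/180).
cos(17π/90 + 43π/180) = cos 17π/90 cos 43π/180 - sin 17π/90 sin 43π/180 = 0.225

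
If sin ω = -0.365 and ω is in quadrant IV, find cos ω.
cos ω = 0.931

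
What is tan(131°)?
tan(131°) = -1.15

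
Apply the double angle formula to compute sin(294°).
sin(294°) = 2 sin 147° cos 147° = -0.9135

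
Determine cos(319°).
cos(319°) = 0.7547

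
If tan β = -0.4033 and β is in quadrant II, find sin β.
sin β = 0.374 (using tan²β + 1 = sec²β)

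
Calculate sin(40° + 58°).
sin(40° + 58°) = sin 40° cos 58° + cos 40° sin 58° = 0.9903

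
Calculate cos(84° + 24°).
cos(84° + 24°) = cos 84° cos 24° - sin 84° sin 24° = -0.309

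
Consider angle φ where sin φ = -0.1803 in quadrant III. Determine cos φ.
cos φ = ±√(1 - sin²φ) = -0.9836 (negative in QIII)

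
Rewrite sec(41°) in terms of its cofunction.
sec(41°) = csc(90° - 41°) = csc(49°)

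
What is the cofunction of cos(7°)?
cos(7°) = sin(90° - 7°) = sin(83°)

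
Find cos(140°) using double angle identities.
cos(140°) = 1 - 2sin²70° = -0.766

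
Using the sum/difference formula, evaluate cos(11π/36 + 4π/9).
cos(11π/36 + 4π/9) = cos 11π/36 cos 4π/9 - sin 11π/36 sin 4π/9 = -√2/2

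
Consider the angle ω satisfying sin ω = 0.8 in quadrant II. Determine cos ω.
cos ω = ±√(1 - sin²ω) = -0.6 (negative in QII)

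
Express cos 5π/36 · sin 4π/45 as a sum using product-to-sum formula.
cos 5π/36 sin 4π/45 = (1/2)[sin(5π/36+4π/45) - sin(5π/36-4π/45)]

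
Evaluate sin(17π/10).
sin(17π/10) = -0.809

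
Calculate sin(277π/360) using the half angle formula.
sin(277π/360) = √((1 - cos 277π/180)/2) = 0.6626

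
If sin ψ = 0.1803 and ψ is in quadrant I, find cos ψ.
cos ψ = 0.9836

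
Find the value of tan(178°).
tan(178°) = -0.03492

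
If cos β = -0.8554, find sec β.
sec β = 1/cos β = -1.169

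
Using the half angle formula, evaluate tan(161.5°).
tan(161.5°) = sin 323° / (1 + cos 323°) = -0.3346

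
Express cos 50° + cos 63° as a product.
cos 50° + cos 63° = 2 cos(56.5°) cos(-6.5°)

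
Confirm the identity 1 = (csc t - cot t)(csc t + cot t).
RHS = csc²t - cot²t = (1 + cot²t) - cot²t = 1 = LHS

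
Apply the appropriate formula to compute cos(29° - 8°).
cos(29° - 8°) = cos 29° cos 8° + sin 29° sin 8° = 0.9336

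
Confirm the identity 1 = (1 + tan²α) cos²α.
RHS = sec²α · cos²α = (1/cos²α) · cos²α = 1 = LHS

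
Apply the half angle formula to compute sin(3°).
sin(3°) = √((1 - cos 6°)/2) = 0.05234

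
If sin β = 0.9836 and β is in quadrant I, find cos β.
cos β = 0.1804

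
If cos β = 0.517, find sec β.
sec β = 1/cos β = 1.934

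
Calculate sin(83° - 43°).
sin(83° - 43°) = sin 83° cos 43° - cos 83° sin 43° = 0.6428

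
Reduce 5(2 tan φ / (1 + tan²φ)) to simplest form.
5(2 tan φ / (1 + tan²φ)) = 5(sin(2φ)) (using Double angle)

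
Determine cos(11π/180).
cos(11π/180) = 0.9816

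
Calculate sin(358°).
sin(358°) = -0.0349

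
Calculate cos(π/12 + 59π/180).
cos(π/12 + 59π/180) = cos π/12 cos 59π/180 - sin π/12 sin 59π/180 = 0.2756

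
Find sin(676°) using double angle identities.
sin(676°) = 2 sin 338° cos 338° = -0.6947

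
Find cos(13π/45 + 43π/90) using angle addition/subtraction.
cos(13π/45 + 43π/90) = cos 13π/45 cos 43π/90 - sin 13π/45 sin 43π/90 = -0.7431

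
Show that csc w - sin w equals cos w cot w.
LHS = 1/sin w - sin w = (1 - sin²w)/sin w = cos²w/sin w = cos w · (cos w/sin w) = cos w cot w = RHS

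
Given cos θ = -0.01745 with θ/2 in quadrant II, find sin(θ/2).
sin(θ/2) = ±√((1 - cos θ)/2); positive since θ/2 ∈ QII, so sin(θ/2) = 0.7132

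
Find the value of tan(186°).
tan(186°) = 0.1051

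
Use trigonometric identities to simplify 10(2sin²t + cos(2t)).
10(2sin²t + cos(2t)) = 10 (using Double angle)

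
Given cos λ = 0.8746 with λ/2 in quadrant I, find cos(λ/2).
cos(λ/2) = ±√((1 + cos λ)/2); positive since λ/2 ∈ QI, so cos(λ/2) = 0.9681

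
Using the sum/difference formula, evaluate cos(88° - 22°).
cos(88° - 22°) = cos 88° cos 22° + sin 88° sin 22° = 0.4067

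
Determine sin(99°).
sin(99°) = 0.9877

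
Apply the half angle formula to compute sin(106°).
sin(106°) = √((1 - cos 212°)/2) = 0.9613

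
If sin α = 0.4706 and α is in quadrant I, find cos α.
cos α = 0.8823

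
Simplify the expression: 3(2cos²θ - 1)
3(2cos²θ - 1) = 3(cos(2θ)) (using Double angle)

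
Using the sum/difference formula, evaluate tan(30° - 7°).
tan(30° - 7°) = (tan 30° - tan 7°)/(1 + tan 30° tan 7°) = 0.4245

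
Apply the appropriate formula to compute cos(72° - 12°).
cos(72° - 12°) = cos 72° cos 12° + sin 72° sin 12° = 1/2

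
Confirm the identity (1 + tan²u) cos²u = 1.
LHS = sec²u · cos²u = (1/cos²u) · cos²u = 1 = RHS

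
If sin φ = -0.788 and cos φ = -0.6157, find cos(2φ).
cos(2φ) = cos²φ - sin²φ = -0.2419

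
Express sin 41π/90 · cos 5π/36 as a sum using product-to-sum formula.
sin 41π/90 cos 5π/36 = (1/2)[sin(41π/90+5π/36) + sin(41π/90-5π/36)]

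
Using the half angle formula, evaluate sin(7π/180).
sin(7π/180) = √((1 - cos 7π/90)/2) = 0.1219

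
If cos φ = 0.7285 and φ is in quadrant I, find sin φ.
sin φ = 0.685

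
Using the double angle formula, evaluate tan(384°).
tan(384°) = 2 tan 192° / (1 - tan²192°) = 0.4452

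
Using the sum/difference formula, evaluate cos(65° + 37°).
cos(65° + 37°) = cos 65° cos 37° - sin 65° sin 37° = -0.2079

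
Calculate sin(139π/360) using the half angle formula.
sin(139π/360) = √((1 - cos 139π/180)/2) = 0.9367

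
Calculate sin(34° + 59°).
sin(34° + 59°) = sin 34° cos 59° + cos 34° sin 59° = 0.9986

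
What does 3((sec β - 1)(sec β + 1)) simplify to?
3((sec β - 1)(sec β + 1)) = 3(tan²β) (using Diff. of squares)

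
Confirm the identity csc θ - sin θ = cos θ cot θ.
LHS = 1/sin θ - sin θ = (1 - sin²θ)/sin θ = cos²θ/sin θ = cos θ · (cos θ/sin θ) = cos θ cot θ = RHS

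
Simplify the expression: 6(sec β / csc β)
6(sec β / csc β) = 6(tan β) (using Reciprocal identities)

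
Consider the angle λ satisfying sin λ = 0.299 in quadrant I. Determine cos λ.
cos λ = √(1 - sin²λ) = 0.9543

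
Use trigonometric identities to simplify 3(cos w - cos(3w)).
3(cos w - cos(3w)) = 3(2 sin(2w) sin w) (using Sum-to-product)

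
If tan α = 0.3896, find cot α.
cot α = 1/tan α = 2.567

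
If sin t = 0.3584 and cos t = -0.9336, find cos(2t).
cos(2t) = cos²t - sin²t = 0.7432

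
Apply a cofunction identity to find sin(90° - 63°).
sin(90° - 63°) = cos(63°) = 0.454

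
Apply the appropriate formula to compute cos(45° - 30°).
cos(45° - 30°) = cos 45° cos 30° + sin 45° sin 30° = (√6+√2)/4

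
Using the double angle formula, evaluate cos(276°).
cos(276°) = 2cos²138° - 1 = 0.1045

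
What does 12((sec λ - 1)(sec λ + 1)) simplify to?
12((sec λ - 1)(sec λ + 1)) = 12(tan²λ) (using Diff. of squares)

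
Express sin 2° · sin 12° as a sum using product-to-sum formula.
sin 2° sin 12° = (1/2)[cos(2°-12°) - cos(2°+12°)]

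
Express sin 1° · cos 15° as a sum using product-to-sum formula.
sin 1° cos 15° = (1/2)[sin(1°+15°) + sin(1°-15°)]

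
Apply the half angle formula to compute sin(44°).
sin(44°) = √((1 - cos 88°)/2) = 0.6947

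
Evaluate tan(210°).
tan(210°) = √3/3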